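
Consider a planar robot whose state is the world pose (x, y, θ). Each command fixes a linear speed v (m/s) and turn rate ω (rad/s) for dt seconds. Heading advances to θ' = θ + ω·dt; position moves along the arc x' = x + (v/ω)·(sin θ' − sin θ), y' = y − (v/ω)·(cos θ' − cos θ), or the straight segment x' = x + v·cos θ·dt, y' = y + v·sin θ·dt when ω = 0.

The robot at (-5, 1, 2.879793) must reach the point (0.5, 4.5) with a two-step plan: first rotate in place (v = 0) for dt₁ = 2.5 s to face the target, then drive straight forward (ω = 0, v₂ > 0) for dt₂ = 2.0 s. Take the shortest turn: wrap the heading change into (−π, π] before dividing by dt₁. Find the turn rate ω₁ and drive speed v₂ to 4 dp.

heading to target = atan2(4.5−1, 0.5−-5) = 0.5667
Δθ = wrap(0.5667 − 2.8798) = -2.3131; ω₁ = Δθ/dt₁ = -0.9252
distance = √((0.5−-5)² + (4.5−1)²) = 6.5192; v₂ = distance/dt₂ = 3.2596

ω₁ = -0.9252, v₂ = 3.2596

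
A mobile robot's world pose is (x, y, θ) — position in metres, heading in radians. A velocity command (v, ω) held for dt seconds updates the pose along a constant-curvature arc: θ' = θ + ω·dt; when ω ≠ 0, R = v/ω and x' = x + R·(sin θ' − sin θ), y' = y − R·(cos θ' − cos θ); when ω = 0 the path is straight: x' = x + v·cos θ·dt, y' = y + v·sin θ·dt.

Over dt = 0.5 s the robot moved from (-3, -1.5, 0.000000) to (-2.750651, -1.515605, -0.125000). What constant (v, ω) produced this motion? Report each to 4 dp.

v = 0.5000, ω = -0.2500

Δθ = -0.125000 − 0.000000 = -0.125000
ω = Δθ/dt = -0.125000/0.5 = -0.2500
R = Δx/(sin θ' − sin θ) = -2.0000
v = R·ω = -2.0000·-0.2500 = 0.5000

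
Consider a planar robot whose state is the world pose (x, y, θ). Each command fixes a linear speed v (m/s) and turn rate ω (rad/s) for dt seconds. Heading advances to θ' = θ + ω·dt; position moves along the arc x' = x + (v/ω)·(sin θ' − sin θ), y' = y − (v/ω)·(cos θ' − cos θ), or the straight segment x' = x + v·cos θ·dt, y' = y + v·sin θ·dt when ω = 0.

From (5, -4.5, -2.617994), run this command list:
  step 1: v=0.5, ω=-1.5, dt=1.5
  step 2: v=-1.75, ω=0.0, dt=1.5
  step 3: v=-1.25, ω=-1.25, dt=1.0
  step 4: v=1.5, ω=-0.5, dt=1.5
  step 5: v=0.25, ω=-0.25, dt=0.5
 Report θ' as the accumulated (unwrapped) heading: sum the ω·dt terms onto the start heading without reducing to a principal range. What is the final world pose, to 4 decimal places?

step 1: θ'=-4.8680 (R=-0.3333) → pose (4.5040, -4.1597, -4.8680)
step 2: θ'=-4.8680 (straight) → pose (4.0972, -6.7530, -4.8680)
step 3: θ'=-6.1180 (R=1.0000) → pose (3.2737, -7.5844, -6.1180)
step 4: θ'=-6.8680 (R=-3.0000) → pose (5.4232, -8.0421, -6.8680)
step 5: θ'=-6.9930 (R=-1.0000) → pose (5.5228, -8.1174, -6.9930)

(5.5228, -8.1174, -6.9930)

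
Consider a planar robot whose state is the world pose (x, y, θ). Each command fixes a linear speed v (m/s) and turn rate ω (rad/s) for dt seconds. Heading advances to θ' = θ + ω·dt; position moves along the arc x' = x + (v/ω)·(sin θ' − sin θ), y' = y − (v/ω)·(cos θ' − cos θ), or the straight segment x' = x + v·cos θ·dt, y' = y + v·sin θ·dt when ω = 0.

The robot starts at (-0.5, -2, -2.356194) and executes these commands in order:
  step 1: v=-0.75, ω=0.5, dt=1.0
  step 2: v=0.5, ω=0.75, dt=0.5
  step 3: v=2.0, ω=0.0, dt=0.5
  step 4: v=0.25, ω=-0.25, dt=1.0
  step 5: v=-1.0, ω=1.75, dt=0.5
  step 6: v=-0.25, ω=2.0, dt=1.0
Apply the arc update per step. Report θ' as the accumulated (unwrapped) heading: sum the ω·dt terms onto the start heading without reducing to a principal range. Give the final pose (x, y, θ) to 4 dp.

step 1: θ'=-1.8562 (R=-1.5000) → pose (-0.1213, -1.3616, -1.8562)
step 2: θ'=-1.4812 (R=0.6667) → pose (-0.1456, -1.6090, -1.4812)
step 3: θ'=-1.4812 (straight) → pose (-0.0561, -2.6050, -1.4812)
step 4: θ'=-1.7312 (R=-1.0000) → pose (-0.0650, -2.8542, -1.7312)
step 5: θ'=-0.8562 (R=-0.5714) → pose (-0.1974, -2.3884, -0.8562)
step 6: θ'=1.1438 (R=-0.1250) → pose (-0.4056, -2.4186, 1.1438)

(-0.4056, -2.4186, 1.1438)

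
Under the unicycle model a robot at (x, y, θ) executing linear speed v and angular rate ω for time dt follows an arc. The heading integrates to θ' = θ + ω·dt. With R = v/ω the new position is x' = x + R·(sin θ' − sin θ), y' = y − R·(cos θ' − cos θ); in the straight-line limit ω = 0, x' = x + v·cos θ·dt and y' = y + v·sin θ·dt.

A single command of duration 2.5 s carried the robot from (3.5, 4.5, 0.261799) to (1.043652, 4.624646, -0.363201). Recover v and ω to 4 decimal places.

Δθ = -0.363201 − 0.261799 = -0.625000
ω = Δθ/dt = -0.625000/2.5 = -0.2500
R = Δx/(sin θ' − sin θ) = 4.0000
v = R·ω = 4.0000·-0.2500 = -1.0000

v = -1.0000, ω = -0.2500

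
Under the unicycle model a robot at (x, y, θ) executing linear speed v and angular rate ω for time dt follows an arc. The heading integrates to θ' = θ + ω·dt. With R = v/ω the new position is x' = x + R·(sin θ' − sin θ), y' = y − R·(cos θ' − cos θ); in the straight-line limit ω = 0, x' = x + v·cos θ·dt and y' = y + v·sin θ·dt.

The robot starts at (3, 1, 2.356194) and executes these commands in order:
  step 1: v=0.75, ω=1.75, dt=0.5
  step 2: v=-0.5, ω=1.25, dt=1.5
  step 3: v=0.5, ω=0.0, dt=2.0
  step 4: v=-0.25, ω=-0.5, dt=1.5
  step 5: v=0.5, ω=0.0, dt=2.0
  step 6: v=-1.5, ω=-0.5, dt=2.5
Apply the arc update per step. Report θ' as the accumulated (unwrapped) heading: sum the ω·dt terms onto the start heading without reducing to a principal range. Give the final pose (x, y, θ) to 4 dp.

step 1: θ'=3.2312 (R=0.4286) → pose (2.6586, 1.1238, 3.2312)
step 2: θ'=5.1062 (R=-0.4000) → pose (2.9922, 1.6757, 5.1062)
step 3: θ'=5.1062 (straight) → pose (3.3759, 0.7522, 5.1062)
step 4: θ'=4.3562 (R=0.5000) → pose (3.3690, 1.1184, 4.3562)
step 5: θ'=4.3562 (straight) → pose (3.0203, 0.1812, 4.3562)
step 6: θ'=3.1062 (R=3.0000) → pose (5.9382, 2.1332, 3.1062)

(5.9382, 2.1332, 3.1062)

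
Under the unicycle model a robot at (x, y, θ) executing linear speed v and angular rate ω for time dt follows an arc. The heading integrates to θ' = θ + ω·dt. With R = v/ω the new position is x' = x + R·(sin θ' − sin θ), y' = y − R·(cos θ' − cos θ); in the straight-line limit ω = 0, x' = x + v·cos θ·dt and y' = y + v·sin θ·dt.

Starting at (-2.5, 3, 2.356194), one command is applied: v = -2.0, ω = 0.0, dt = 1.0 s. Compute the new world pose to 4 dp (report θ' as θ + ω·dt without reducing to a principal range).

θ' = 2.3562 + 0.0·1.0 = 2.3562
ω = 0 → straight: x' = -2.5 + -2.0·cos(2.3562)·1.0 = -1.0858
y' = 3 + -2.0·sin(2.3562)·1.0 = 1.5858

(-1.0858, 1.5858, 2.3562)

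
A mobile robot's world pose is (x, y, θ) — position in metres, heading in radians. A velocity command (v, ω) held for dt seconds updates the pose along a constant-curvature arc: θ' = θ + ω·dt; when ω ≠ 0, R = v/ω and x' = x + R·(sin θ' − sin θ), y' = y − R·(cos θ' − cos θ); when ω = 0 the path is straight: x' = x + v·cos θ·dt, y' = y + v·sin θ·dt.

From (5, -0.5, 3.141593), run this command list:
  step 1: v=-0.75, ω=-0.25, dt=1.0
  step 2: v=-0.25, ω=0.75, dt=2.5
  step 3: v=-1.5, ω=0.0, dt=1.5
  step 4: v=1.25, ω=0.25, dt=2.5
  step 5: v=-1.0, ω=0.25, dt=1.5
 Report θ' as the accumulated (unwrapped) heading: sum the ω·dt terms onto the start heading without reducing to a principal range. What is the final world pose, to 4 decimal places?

step 1: θ'=2.8916 (R=3.0000) → pose (5.7422, -0.5933, 2.8916)
step 2: θ'=4.7666 (R=-0.3333) → pose (6.1575, -0.2522, 4.7666)
step 3: θ'=4.7666 (straight) → pose (6.0356, 1.9945, 4.7666)
step 4: θ'=5.3916 (R=5.0000) → pose (7.1379, -0.8755, 5.3916)
step 5: θ'=5.7666 (R=-4.0000) → pose (6.0013, 0.0898, 5.7666)

(6.0013, 0.0898, 5.7666)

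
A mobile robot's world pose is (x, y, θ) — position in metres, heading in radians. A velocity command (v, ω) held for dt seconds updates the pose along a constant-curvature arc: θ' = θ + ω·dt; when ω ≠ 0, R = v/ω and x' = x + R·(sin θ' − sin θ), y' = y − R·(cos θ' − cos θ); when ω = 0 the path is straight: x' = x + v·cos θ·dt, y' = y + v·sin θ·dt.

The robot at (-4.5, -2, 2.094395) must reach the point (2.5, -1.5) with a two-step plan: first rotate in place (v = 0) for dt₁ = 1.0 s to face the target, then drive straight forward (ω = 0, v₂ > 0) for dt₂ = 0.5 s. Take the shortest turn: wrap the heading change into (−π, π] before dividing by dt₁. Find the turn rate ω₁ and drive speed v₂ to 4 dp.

heading to target = atan2(-1.5−-2, 2.5−-4.5) = 0.0713
Δθ = wrap(0.0713 − 2.0944) = -2.0231; ω₁ = Δθ/dt₁ = -2.0231
distance = √((2.5−-4.5)² + (-1.5−-2)²) = 7.0178; v₂ = distance/dt₂ = 14.0357

ω₁ = -2.0231, v₂ = 14.0357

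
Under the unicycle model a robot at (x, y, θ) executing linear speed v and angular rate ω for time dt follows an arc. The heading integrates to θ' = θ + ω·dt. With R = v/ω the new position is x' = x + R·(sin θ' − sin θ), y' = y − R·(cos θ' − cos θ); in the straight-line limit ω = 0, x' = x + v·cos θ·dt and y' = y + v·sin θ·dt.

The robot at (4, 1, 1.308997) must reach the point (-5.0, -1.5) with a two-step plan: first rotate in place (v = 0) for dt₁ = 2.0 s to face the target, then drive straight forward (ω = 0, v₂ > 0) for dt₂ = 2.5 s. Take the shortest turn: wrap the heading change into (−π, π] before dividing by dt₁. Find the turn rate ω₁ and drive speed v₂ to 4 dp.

heading to target = atan2(-1.5−1, -5−4) = -2.8706
Δθ = wrap(-2.8706 − 1.3090) = 2.1035; ω₁ = Δθ/dt₁ = 1.0518
distance = √((-5−4)² + (-1.5−1)²) = 9.3408; v₂ = distance/dt₂ = 3.7363

ω₁ = 1.0518, v₂ = 3.7363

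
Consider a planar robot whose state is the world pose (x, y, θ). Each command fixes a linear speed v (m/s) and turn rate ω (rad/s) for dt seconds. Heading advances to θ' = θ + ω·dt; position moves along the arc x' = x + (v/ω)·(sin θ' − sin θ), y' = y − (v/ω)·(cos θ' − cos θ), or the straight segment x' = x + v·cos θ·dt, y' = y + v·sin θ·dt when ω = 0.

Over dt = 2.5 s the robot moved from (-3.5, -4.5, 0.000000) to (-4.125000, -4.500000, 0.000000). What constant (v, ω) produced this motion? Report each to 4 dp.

v = -0.2500, ω = 0.0000

Δθ = 0.000000 − 0.000000 = 0.000000
ω = Δθ/dt = 0.000000/2.5 = 0.0000
ω = 0 → v = (Δx·cos θ + Δy·sin θ)/dt = -0.2500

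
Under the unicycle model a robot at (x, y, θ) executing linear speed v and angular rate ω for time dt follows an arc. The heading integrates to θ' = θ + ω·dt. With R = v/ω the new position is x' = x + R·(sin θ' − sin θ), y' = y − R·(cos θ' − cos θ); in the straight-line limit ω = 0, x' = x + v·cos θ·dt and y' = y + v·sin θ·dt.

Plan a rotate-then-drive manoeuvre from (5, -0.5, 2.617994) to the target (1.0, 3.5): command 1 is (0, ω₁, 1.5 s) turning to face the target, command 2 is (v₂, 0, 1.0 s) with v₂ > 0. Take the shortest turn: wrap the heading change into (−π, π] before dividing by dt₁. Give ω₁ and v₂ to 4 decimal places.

ω₁ = -0.1745, v₂ = 5.6569

heading to target = atan2(3.5−-0.5, 1−5) = 2.3562
Δθ = wrap(2.3562 − 2.6180) = -0.2618; ω₁ = Δθ/dt₁ = -0.1745
distance = √((1−5)² + (3.5−-0.5)²) = 5.6569; v₂ = distance/dt₂ = 5.6569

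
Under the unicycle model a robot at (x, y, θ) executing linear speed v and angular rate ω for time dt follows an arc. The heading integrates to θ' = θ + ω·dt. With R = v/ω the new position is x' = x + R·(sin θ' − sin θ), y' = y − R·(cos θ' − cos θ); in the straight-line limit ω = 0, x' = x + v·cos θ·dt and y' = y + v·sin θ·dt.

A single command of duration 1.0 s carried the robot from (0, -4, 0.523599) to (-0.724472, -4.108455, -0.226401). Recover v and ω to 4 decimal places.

v = -0.7500, ω = -0.7500

Δθ = -0.226401 − 0.523599 = -0.750000
ω = Δθ/dt = -0.750000/1.0 = -0.7500
R = Δx/(sin θ' − sin θ) = 1.0000
v = R·ω = 1.0000·-0.7500 = -0.7500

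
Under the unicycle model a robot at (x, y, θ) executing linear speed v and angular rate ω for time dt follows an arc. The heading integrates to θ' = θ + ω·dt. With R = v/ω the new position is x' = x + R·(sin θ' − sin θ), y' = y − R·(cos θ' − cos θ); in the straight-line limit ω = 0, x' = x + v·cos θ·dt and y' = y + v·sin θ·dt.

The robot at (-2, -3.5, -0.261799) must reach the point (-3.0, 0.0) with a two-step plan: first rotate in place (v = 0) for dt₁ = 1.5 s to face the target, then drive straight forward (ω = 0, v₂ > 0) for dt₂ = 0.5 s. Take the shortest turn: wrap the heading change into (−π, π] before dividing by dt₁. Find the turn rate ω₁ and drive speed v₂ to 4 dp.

ω₁ = 1.4073, v₂ = 7.2801

heading to target = atan2(0−-3.5, -3−-2) = 1.8491
Δθ = wrap(1.8491 − -0.2618) = 2.1109; ω₁ = Δθ/dt₁ = 1.4073
distance = √((-3−-2)² + (0−-3.5)²) = 3.6401; v₂ = distance/dt₂ = 7.2801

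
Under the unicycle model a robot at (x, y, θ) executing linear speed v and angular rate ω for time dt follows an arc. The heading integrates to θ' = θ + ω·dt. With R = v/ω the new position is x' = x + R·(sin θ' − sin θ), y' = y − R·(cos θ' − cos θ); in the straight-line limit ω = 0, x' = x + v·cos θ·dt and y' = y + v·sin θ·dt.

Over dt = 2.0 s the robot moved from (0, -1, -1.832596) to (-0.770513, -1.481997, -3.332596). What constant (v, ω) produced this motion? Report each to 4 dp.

v = 0.5000, ω = -0.7500

Δθ = -3.332596 − -1.832596 = -1.500000
ω = Δθ/dt = -1.500000/2.0 = -0.7500
R = Δx/(sin θ' − sin θ) = -0.6667
v = R·ω = -0.6667·-0.7500 = 0.5000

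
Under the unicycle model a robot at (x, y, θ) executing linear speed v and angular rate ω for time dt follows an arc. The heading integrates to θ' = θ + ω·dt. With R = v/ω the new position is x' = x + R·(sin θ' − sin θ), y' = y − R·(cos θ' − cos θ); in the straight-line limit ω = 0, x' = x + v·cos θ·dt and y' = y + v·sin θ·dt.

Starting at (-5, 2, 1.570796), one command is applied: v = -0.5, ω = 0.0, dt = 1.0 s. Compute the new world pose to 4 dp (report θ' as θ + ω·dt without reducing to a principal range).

θ' = 1.5708 + 0.0·1.0 = 1.5708
ω = 0 → straight: x' = -5 + -0.5·cos(1.5708)·1.0 = -5.0000
y' = 2 + -0.5·sin(1.5708)·1.0 = 1.5000

(-5.0000, 1.5000, 1.5708)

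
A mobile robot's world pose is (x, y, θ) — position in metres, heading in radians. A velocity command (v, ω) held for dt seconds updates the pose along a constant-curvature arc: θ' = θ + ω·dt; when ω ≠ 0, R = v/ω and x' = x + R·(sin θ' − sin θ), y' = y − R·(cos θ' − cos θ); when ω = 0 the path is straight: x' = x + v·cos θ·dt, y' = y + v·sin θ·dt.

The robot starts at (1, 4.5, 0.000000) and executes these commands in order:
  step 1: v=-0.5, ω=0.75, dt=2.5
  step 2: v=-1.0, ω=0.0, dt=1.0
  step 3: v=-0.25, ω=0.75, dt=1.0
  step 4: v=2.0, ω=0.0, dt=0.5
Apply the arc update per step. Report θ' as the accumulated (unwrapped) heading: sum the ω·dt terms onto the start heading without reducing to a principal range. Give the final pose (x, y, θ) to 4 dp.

(-0.0526, 2.9835, 2.6250)

step 1: θ'=1.8750 (R=-0.6667) → pose (0.3639, 3.6336, 1.8750)
step 2: θ'=1.8750 (straight) → pose (0.6635, 2.6796, 1.8750)
step 3: θ'=2.6250 (R=-0.3333) → pose (0.8169, 2.4896, 2.6250)
step 4: θ'=2.6250 (straight) → pose (-0.0526, 2.9835, 2.6250)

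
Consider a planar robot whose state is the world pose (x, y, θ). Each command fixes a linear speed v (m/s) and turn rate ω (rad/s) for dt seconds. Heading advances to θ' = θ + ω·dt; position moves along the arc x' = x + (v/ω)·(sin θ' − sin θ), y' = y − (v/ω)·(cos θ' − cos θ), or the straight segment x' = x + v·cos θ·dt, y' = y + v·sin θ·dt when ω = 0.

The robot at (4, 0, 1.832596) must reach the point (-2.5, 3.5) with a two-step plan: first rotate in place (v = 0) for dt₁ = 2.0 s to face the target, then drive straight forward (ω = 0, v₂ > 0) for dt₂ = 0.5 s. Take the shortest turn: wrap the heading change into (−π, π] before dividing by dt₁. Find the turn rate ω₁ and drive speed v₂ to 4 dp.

heading to target = atan2(3.5−0, -2.5−4) = 2.6477
Δθ = wrap(2.6477 − 1.8326) = 0.8151; ω₁ = Δθ/dt₁ = 0.4075
distance = √((-2.5−4)² + (3.5−0)²) = 7.3824; v₂ = distance/dt₂ = 14.7648

ω₁ = 0.4075, v₂ = 14.7648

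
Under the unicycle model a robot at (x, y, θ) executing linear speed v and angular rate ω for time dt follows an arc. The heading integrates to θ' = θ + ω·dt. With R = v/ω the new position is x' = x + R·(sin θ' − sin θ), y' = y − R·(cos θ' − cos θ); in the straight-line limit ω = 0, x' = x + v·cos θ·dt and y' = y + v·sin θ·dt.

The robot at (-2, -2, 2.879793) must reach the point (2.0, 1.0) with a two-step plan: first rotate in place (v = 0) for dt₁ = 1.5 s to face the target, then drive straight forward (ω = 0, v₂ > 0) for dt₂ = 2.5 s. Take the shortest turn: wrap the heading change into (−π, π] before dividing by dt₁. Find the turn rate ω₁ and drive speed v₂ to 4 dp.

heading to target = atan2(1−-2, 2−-2) = 0.6435
Δθ = wrap(0.6435 − 2.8798) = -2.2363; ω₁ = Δθ/dt₁ = -1.4909
distance = √((2−-2)² + (1−-2)²) = 5.0000; v₂ = distance/dt₂ = 2.0000

ω₁ = -1.4909, v₂ = 2.0000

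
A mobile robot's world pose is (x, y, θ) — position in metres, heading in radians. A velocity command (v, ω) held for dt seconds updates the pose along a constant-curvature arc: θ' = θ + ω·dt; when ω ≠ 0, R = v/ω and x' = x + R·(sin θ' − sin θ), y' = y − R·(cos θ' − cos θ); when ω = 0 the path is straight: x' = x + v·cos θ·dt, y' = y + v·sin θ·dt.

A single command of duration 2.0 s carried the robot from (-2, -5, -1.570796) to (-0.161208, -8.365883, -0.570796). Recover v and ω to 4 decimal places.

v = 2.0000, ω = 0.5000

Δθ = -0.570796 − -1.570796 = 1.000000
ω = Δθ/dt = 1.000000/2.0 = 0.5000
R = −Δy/(cos θ' − cos θ) = 4.0000
v = R·ω = 4.0000·0.5000 = 2.0000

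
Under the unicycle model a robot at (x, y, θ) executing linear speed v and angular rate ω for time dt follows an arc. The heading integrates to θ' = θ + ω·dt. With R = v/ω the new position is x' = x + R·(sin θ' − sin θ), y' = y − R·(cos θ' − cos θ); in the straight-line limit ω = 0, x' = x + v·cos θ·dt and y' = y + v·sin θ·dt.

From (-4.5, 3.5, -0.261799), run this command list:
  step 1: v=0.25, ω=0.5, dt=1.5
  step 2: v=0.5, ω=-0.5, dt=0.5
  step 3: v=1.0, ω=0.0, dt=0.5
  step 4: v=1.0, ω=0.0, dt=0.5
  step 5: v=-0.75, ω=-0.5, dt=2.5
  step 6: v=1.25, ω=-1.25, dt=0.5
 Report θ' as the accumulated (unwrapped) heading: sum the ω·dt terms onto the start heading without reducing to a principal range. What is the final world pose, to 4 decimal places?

(-4.4068, 3.9318, -1.6368)

step 1: θ'=0.4882 (R=0.5000) → pose (-4.1361, 3.5414, 0.4882)
step 2: θ'=0.2382 (R=-1.0000) → pose (-3.9030, 3.6300, 0.2382)
step 3: θ'=0.2382 (straight) → pose (-3.4171, 3.7479, 0.2382)
step 4: θ'=0.2382 (straight) → pose (-2.9312, 3.8659, 0.2382)
step 5: θ'=-1.0118 (R=1.5000) → pose (-4.5568, 4.5281, -1.0118)
step 6: θ'=-1.6368 (R=-1.0000) → pose (-4.4068, 3.9318, -1.6368)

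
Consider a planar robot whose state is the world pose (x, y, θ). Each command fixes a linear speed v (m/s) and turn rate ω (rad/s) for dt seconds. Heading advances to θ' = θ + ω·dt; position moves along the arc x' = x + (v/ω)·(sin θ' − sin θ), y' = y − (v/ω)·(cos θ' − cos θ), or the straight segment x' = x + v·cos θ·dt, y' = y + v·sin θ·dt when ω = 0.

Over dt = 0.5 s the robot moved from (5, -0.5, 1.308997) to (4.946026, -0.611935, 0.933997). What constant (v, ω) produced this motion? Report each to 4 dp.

Δθ = 0.933997 − 1.308997 = -0.375000
ω = Δθ/dt = -0.375000/0.5 = -0.7500
R = −Δy/(cos θ' − cos θ) = 0.3333
v = R·ω = 0.3333·-0.7500 = -0.2500

v = -0.2500, ω = -0.7500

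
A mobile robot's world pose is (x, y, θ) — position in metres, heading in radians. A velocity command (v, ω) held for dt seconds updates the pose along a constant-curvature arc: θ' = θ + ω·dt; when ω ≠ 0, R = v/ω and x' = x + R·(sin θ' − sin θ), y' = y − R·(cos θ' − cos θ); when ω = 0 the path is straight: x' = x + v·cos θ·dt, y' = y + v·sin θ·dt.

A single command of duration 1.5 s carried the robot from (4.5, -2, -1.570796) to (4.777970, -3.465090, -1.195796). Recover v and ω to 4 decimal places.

Δθ = -1.195796 − -1.570796 = 0.375000
ω = Δθ/dt = 0.375000/1.5 = 0.2500
R = −Δy/(cos θ' − cos θ) = 4.0000
v = R·ω = 4.0000·0.2500 = 1.0000

v = 1.0000, ω = 0.2500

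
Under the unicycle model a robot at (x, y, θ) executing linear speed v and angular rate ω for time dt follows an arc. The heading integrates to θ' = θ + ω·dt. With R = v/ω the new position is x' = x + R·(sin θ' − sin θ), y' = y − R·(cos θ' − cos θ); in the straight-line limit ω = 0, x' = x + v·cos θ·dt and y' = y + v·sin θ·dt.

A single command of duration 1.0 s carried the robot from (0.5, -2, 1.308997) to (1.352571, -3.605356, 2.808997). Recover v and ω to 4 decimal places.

Δθ = 2.808997 − 1.308997 = 1.500000
ω = Δθ/dt = 1.500000/1.0 = 1.5000
R = −Δy/(cos θ' − cos θ) = -1.3333
v = R·ω = -1.3333·1.5000 = -2.0000

v = -2.0000, ω = 1.5000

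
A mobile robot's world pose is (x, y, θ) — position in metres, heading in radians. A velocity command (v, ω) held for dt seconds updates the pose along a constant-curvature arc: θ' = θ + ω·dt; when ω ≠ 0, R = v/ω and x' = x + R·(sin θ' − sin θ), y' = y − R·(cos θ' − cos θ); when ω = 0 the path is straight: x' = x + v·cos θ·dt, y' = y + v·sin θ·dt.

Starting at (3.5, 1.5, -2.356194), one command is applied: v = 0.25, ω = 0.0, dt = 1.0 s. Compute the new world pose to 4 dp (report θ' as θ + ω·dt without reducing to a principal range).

(3.3232, 1.3232, -2.3562)

θ' = -2.3562 + 0.0·1.0 = -2.3562
ω = 0 → straight: x' = 3.5 + 0.25·cos(-2.3562)·1.0 = 3.3232
y' = 1.5 + 0.25·sin(-2.3562)·1.0 = 1.3232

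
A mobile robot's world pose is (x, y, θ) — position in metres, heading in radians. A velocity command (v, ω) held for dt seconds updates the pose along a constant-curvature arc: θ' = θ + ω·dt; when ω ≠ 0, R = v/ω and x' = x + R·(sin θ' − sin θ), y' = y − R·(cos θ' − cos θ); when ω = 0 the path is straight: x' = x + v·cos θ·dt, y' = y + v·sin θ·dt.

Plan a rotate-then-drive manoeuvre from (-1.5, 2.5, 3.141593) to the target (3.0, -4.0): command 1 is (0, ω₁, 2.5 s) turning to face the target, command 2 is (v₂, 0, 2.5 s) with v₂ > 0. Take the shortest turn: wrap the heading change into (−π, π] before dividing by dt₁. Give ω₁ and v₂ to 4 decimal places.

ω₁ = 0.8705, v₂ = 3.1623

heading to target = atan2(-4−2.5, 3−-1.5) = -0.9653
Δθ = wrap(-0.9653 − 3.1416) = 2.1763; ω₁ = Δθ/dt₁ = 0.8705
distance = √((3−-1.5)² + (-4−2.5)²) = 7.9057; v₂ = distance/dt₂ = 3.1623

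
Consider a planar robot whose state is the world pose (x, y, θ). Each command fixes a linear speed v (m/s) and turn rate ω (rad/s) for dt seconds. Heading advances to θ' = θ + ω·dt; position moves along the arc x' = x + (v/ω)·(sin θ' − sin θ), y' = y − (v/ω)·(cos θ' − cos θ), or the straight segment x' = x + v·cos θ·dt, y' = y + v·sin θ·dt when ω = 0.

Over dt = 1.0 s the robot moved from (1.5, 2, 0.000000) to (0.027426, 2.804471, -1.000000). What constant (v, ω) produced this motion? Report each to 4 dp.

v = -1.7500, ω = -1.0000

Δθ = -1.000000 − 0.000000 = -1.000000
ω = Δθ/dt = -1.000000/1.0 = -1.0000
R = Δx/(sin θ' − sin θ) = 1.7500
v = R·ω = 1.7500·-1.0000 = -1.7500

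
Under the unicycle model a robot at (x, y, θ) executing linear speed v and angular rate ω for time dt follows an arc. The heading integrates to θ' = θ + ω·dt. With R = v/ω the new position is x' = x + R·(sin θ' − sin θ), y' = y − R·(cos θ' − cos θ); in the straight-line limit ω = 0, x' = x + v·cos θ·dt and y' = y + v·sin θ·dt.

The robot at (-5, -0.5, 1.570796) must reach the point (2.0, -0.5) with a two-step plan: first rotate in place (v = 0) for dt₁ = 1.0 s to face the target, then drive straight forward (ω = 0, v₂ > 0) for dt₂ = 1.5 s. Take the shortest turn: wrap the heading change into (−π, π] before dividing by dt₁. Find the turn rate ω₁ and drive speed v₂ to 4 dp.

ω₁ = -1.5708, v₂ = 4.6667

heading to target = atan2(-0.5−-0.5, 2−-5) = 0.0000
Δθ = wrap(0.0000 − 1.5708) = -1.5708; ω₁ = Δθ/dt₁ = -1.5708
distance = √((2−-5)² + (-0.5−-0.5)²) = 7.0000; v₂ = distance/dt₂ = 4.6667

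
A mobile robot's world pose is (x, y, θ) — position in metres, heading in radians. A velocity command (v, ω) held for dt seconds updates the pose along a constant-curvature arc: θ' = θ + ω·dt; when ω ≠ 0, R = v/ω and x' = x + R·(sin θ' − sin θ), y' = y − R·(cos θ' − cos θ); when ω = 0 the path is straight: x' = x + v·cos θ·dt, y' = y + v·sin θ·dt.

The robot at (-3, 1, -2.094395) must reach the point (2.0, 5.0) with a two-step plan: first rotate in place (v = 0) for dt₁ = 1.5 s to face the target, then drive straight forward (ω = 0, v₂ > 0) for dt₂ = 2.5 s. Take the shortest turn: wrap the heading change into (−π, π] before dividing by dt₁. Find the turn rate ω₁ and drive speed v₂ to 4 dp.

ω₁ = 1.8461, v₂ = 2.5612

heading to target = atan2(5−1, 2−-3) = 0.6747
Δθ = wrap(0.6747 − -2.0944) = 2.7691; ω₁ = Δθ/dt₁ = 1.8461
distance = √((2−-3)² + (5−1)²) = 6.4031; v₂ = distance/dt₂ = 2.5612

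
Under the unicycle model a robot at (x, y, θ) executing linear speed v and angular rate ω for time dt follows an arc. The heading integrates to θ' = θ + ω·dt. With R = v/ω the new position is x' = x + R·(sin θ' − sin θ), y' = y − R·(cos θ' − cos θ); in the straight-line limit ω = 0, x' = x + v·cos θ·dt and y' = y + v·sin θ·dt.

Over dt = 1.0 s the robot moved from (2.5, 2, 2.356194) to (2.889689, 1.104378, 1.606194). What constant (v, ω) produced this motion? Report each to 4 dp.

Δθ = 1.606194 − 2.356194 = -0.750000
ω = Δθ/dt = -0.750000/1.0 = -0.7500
R = −Δy/(cos θ' − cos θ) = 1.3333
v = R·ω = 1.3333·-0.7500 = -1.0000

v = -1.0000, ω = -0.7500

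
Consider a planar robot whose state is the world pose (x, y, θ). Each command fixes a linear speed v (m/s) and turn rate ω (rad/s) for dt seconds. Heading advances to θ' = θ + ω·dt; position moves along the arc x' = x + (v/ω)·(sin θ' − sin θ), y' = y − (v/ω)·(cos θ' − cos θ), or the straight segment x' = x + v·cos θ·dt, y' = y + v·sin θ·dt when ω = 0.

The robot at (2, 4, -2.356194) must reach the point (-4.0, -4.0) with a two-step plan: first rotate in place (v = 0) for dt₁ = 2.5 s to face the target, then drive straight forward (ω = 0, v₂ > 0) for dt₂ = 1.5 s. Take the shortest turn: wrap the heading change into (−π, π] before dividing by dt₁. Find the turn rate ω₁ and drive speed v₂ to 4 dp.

heading to target = atan2(-4−4, -4−2) = -2.2143
Δθ = wrap(-2.2143 − -2.3562) = 0.1419; ω₁ = Δθ/dt₁ = 0.0568
distance = √((-4−2)² + (-4−4)²) = 10.0000; v₂ = distance/dt₂ = 6.6667

ω₁ = 0.0568, v₂ = 6.6667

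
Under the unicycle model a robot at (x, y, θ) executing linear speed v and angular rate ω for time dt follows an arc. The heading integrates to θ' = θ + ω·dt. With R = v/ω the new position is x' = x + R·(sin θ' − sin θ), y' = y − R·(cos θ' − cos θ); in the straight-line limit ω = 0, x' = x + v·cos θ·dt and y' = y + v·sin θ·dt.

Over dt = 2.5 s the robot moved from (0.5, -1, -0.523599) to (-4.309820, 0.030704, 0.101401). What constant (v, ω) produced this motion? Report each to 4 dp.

v = -2.0000, ω = 0.2500

Δθ = 0.101401 − -0.523599 = 0.625000
ω = Δθ/dt = 0.625000/2.5 = 0.2500
R = Δx/(sin θ' − sin θ) = -8.0000
v = R·ω = -8.0000·0.2500 = -2.0000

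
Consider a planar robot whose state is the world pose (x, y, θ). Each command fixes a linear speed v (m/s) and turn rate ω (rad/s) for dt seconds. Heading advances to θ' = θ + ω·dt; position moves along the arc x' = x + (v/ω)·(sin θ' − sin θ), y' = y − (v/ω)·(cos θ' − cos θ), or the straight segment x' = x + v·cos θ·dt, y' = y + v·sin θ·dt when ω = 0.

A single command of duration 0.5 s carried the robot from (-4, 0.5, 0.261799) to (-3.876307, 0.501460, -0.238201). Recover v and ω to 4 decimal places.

v = 0.2500, ω = -1.0000

Δθ = -0.238201 − 0.261799 = -0.500000
ω = Δθ/dt = -0.500000/0.5 = -1.0000
R = Δx/(sin θ' − sin θ) = -0.2500
v = R·ω = -0.2500·-1.0000 = 0.2500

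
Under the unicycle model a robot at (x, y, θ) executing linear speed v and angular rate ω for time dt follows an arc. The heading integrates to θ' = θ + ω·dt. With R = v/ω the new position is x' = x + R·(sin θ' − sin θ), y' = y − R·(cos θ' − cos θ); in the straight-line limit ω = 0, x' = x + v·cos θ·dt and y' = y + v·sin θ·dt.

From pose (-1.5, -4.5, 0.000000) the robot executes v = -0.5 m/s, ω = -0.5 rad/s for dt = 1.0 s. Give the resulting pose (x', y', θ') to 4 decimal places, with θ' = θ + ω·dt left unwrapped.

(-1.9794, -4.3776, -0.5000)

θ' = 0.0000 + -0.5·1.0 = -0.5000
R = v/ω = -0.5/-0.5 = 1.0000
x' = -1.5 + 1.0000·(sin -0.5000 − sin 0.0000) = -1.9794
y' = -4.5 − 1.0000·(cos -0.5000 − cos 0.0000) = -4.3776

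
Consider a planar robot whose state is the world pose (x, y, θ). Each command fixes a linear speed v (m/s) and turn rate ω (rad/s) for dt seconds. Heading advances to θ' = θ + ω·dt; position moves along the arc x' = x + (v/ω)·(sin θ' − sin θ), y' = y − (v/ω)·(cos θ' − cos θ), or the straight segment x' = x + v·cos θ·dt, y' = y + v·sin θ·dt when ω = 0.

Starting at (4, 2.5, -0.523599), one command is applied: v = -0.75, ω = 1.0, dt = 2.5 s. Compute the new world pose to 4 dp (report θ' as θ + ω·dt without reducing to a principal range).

(2.9359, 1.5546, 1.9764)

θ' = -0.5236 + 1.0·2.5 = 1.9764
R = v/ω = -0.75/1.0 = -0.7500
x' = 4 + -0.7500·(sin 1.9764 − sin -0.5236) = 2.9359
y' = 2.5 − -0.7500·(cos 1.9764 − cos -0.5236) = 1.5546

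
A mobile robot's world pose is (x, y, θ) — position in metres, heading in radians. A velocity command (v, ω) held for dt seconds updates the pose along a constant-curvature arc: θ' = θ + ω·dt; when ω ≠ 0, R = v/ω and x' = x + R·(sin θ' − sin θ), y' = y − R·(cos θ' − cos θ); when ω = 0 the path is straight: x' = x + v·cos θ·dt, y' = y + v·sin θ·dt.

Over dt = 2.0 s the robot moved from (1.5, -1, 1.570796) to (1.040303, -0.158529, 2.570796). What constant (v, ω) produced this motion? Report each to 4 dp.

v = 0.5000, ω = 0.5000

Δθ = 2.570796 − 1.570796 = 1.000000
ω = Δθ/dt = 1.000000/2.0 = 0.5000
R = −Δy/(cos θ' − cos θ) = 1.0000
v = R·ω = 1.0000·0.5000 = 0.5000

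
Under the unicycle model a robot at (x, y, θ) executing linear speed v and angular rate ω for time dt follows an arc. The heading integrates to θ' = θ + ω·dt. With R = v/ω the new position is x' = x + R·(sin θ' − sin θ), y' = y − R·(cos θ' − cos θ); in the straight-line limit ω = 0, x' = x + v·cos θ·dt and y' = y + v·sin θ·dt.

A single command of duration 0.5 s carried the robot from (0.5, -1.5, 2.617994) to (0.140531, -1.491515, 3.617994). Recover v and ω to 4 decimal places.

Δθ = 3.617994 − 2.617994 = 1.000000
ω = Δθ/dt = 1.000000/0.5 = 2.0000
R = Δx/(sin θ' − sin θ) = 0.3750
v = R·ω = 0.3750·2.0000 = 0.7500

v = 0.7500, ω = 2.0000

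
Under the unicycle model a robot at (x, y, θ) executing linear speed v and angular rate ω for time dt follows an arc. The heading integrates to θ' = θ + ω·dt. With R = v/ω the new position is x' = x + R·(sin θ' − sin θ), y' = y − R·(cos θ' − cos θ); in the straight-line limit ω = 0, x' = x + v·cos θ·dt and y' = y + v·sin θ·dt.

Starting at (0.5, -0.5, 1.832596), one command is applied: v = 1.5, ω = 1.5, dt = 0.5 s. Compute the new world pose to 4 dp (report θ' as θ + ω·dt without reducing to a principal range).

(0.0644, 0.0890, 2.5826)

θ' = 1.8326 + 1.5·0.5 = 2.5826
R = v/ω = 1.5/1.5 = 1.0000
x' = 0.5 + 1.0000·(sin 2.5826 − sin 1.8326) = 0.0644
y' = -0.5 − 1.0000·(cos 2.5826 − cos 1.8326) = 0.0890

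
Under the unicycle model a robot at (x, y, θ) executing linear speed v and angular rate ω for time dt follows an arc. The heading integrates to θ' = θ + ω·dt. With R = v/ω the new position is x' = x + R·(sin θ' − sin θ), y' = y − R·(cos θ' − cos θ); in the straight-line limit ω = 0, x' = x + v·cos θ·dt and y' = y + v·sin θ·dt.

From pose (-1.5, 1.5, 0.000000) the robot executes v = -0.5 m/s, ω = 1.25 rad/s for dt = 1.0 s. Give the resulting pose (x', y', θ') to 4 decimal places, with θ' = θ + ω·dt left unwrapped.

θ' = 0.0000 + 1.25·1.0 = 1.2500
R = v/ω = -0.5/1.25 = -0.4000
x' = -1.5 + -0.4000·(sin 1.2500 − sin 0.0000) = -1.8796
y' = 1.5 − -0.4000·(cos 1.2500 − cos 0.0000) = 1.2261

(-1.8796, 1.2261, 1.2500)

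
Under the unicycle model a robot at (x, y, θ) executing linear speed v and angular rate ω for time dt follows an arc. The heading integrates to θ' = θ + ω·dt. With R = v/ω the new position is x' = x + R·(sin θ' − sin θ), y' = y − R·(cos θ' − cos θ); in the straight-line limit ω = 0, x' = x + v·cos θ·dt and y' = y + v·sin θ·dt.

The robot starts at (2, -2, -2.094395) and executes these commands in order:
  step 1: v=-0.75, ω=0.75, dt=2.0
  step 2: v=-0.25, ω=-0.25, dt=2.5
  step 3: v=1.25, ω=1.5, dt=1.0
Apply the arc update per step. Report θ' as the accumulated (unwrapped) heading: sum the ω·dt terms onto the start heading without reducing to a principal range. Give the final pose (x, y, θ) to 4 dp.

(2.3283, -0.7011, 0.2806)

step 1: θ'=-0.5944 (R=-1.0000) → pose (1.6940, -0.6715, -0.5944)
step 2: θ'=-1.2194 (R=1.0000) → pose (1.3151, -0.1872, -1.2194)
step 3: θ'=0.2806 (R=0.8333) → pose (2.3283, -0.7011, 0.2806)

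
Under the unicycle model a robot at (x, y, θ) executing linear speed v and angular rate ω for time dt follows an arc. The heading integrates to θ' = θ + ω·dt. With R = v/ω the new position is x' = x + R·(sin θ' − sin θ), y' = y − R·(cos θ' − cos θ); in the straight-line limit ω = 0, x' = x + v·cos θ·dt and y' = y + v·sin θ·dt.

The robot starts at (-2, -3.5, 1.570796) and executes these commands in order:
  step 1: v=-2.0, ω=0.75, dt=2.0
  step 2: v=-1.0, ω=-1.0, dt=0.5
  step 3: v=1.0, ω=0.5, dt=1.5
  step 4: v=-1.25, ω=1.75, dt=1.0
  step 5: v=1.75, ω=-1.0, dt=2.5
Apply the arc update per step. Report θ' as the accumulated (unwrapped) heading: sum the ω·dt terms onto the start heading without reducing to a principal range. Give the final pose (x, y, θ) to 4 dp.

step 1: θ'=3.0708 (R=-2.6667) → pose (0.4780, -6.1600, 3.0708)
step 2: θ'=2.5708 (R=1.0000) → pose (0.9476, -6.3160, 2.5708)
step 3: θ'=3.3208 (R=2.0000) → pose (-0.4895, -6.0310, 3.3208)
step 4: θ'=5.0708 (R=-0.7143) → pose (0.0521, -5.0776, 5.0708)
step 5: θ'=2.5708 (R=-1.7500) → pose (-2.5322, -7.1640, 2.5708)

(-2.5322, -7.1640, 2.5708)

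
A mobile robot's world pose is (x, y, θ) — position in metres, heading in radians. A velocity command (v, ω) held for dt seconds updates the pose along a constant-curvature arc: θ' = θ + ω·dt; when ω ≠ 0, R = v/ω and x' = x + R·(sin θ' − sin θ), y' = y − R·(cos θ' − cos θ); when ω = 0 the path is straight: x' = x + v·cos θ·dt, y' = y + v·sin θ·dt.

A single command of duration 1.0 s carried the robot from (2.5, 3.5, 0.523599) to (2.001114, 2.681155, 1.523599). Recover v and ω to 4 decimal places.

Δθ = 1.523599 − 0.523599 = 1.000000
ω = Δθ/dt = 1.000000/1.0 = 1.0000
R = −Δy/(cos θ' − cos θ) = -1.0000
v = R·ω = -1.0000·1.0000 = -1.0000

v = -1.0000, ω = 1.0000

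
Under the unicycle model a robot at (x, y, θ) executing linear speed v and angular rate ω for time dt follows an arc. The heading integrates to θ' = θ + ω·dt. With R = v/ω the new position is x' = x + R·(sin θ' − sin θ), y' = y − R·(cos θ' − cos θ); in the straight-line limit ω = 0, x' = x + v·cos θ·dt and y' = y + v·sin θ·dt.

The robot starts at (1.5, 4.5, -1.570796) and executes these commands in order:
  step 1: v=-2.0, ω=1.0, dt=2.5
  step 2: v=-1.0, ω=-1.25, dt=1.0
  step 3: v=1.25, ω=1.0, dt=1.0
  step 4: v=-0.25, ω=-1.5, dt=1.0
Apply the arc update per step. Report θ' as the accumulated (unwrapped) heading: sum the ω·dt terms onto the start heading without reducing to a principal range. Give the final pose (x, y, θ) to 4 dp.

(-2.0427, 5.6462, -0.8208)

step 1: θ'=0.9292 (R=-2.0000) → pose (-2.1023, 5.6969, 0.9292)
step 2: θ'=-0.3208 (R=0.8000) → pose (-2.9955, 5.4165, -0.3208)
step 3: θ'=0.6792 (R=1.2500) → pose (-1.8161, 5.6302, 0.6792)
step 4: θ'=-0.8208 (R=0.1667) → pose (-2.0427, 5.6462, -0.8208)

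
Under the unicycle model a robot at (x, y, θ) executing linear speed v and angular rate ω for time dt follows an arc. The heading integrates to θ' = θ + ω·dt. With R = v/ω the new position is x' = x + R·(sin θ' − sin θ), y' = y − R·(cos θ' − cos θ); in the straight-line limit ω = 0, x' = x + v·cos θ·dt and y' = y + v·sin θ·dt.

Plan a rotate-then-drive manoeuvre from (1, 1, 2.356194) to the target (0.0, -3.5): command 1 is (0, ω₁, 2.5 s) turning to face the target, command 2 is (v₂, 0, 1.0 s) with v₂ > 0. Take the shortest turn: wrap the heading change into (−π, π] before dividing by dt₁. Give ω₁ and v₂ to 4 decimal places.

heading to target = atan2(-3.5−1, 0−1) = -1.7895
Δθ = wrap(-1.7895 − 2.3562) = 2.1375; ω₁ = Δθ/dt₁ = 0.8550
distance = √((0−1)² + (-3.5−1)²) = 4.6098; v₂ = distance/dt₂ = 4.6098

ω₁ = 0.8550, v₂ = 4.6098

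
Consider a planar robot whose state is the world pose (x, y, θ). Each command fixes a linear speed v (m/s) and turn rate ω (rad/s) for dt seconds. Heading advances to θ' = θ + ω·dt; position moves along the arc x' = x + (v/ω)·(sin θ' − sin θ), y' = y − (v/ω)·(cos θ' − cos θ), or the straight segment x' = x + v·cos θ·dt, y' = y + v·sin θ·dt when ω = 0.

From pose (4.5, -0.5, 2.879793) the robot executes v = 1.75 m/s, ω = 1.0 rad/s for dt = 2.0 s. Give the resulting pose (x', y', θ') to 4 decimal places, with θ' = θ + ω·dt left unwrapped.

θ' = 2.8798 + 1.0·2.0 = 4.8798
R = v/ω = 1.75/1.0 = 1.7500
x' = 4.5 + 1.7500·(sin 4.8798 − sin 2.8798) = 2.3215
y' = -0.5 − 1.7500·(cos 4.8798 − cos 2.8798) = -2.4820

(2.3215, -2.4820, 4.8798)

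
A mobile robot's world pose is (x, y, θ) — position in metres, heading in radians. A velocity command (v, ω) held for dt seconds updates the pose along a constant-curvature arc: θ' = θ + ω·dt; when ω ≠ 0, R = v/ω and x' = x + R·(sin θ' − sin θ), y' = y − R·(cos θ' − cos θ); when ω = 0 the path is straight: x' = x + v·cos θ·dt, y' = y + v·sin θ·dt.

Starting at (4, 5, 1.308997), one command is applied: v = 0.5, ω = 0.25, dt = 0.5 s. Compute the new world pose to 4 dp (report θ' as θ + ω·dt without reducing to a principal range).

θ' = 1.3090 + 0.25·0.5 = 1.4340
R = v/ω = 0.5/0.25 = 2.0000
x' = 4 + 2.0000·(sin 1.4340 − sin 1.3090) = 4.0495
y' = 5 − 2.0000·(cos 1.4340 − cos 1.3090) = 5.2449

(4.0495, 5.2449, 1.4340)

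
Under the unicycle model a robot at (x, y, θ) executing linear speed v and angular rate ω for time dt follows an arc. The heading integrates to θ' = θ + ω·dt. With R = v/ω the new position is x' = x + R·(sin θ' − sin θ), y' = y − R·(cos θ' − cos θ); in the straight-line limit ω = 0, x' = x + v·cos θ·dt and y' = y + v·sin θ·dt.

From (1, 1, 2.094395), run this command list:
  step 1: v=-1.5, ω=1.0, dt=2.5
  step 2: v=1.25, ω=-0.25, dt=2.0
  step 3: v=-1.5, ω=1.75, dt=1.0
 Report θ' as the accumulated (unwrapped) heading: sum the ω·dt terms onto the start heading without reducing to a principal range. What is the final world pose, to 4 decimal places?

(2.5641, 0.5376, 5.8444)

step 1: θ'=4.5944 (R=-1.5000) → pose (3.7886, 1.5734, 4.5944)
step 2: θ'=4.0944 (R=-5.0000) → pose (2.8986, -0.7350, 4.0944)
step 3: θ'=5.8444 (R=-0.8571) → pose (2.5641, 0.5376, 5.8444)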